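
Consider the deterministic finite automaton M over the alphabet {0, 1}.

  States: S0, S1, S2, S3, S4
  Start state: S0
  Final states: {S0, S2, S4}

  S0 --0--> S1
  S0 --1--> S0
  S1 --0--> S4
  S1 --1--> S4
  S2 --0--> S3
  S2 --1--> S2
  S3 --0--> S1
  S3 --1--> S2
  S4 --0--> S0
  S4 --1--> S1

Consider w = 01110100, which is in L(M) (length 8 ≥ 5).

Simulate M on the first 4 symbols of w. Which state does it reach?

Run of M on the first 4 characters of w = 0 1 1 1:
  step 0: S0  (start)
  step 1: S1  (read 0: S0→S1)
  step 2: S4  (read 1: S1→S4)
  step 3: S1  (read 1: S4→S1)
  step 4: S4  (read 1: S1→S4)

After reading 4 characters, M is in state S4.
(This kind of state-tracing is the core of the pumping-lemma construction: with 5 states, pigeonhole forces a repeat within the first 5 steps.)

S4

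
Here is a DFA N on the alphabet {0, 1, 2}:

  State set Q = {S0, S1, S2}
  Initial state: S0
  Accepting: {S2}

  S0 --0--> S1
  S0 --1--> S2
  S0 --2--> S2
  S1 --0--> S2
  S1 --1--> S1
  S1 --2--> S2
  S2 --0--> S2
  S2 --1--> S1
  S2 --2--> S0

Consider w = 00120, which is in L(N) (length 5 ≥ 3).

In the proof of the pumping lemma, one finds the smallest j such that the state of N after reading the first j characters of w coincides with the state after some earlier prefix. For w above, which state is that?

State sequence: S0 -0-> S1 -0-> S2 -1-> S1 -2-> S2 -0-> S2
First repeat at step 3: S1 was already visited.

The earliest repeat is at step j = 3: N is in S1, which it already visited at step i = 1.

S1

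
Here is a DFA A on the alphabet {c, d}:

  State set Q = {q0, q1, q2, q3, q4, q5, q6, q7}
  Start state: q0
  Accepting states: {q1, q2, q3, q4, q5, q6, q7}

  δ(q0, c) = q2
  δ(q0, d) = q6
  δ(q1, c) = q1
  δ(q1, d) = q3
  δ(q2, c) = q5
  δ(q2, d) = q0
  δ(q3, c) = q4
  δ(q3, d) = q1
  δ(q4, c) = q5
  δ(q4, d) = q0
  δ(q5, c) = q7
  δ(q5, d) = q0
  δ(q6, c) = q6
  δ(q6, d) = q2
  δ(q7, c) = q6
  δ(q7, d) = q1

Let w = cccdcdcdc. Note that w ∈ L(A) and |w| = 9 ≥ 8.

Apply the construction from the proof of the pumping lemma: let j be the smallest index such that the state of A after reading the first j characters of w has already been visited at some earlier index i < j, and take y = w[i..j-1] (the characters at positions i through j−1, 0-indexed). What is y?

State sequence: q0 -c-> q2 -c-> q5 -c-> q7 -d-> q1 -c-> q1 -d-> q3 -c-> q4 -d-> q0 -c-> q2
First repeat at step 5: q1 was already visited.

So i = 4, j = 5, giving x = w[0:4] = cccd, y = w[4:5] = c, z = w[5:9] = dcdc.
Check: |xy| = 5 ≤ 8 and |y| = 1 ≥ 1. Reading y takes A from q1 back to q1, so every xyⁱz is accepted.
Since A has 8 states, any run of length ≥ 8 visits 8+1 states, so by pigeonhole some state repeats within the first 8 steps — that repeat gives the pumpable loop.

c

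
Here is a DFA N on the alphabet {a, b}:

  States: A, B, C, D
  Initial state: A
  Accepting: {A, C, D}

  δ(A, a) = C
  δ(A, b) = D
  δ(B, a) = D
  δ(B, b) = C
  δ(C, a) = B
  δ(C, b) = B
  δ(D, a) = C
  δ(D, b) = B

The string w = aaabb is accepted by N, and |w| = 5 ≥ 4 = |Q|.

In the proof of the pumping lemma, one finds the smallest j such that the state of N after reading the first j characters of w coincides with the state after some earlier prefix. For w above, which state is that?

State sequence: A -a-> C -a-> B -a-> D -b-> B -b-> C
First repeat at step 4: B was already visited.

The earliest repeat is at step j = 4: N is in B, which it already visited at step i = 2.

B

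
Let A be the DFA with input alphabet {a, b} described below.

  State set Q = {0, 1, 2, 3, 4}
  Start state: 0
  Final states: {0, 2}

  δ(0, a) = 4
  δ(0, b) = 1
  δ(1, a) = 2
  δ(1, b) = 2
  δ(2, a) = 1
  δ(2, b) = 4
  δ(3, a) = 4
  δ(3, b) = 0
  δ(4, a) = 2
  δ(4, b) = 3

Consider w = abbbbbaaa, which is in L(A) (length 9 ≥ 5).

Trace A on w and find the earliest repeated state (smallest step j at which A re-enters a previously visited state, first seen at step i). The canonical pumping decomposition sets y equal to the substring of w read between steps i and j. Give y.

State sequence: 0 -a-> 4 -b-> 3 -b-> 0 -b-> 1 -b-> 2 -b-> 4 -a-> 2 -a-> 1 -a-> 2
First repeat at step 3: 0 was already visited.

So i = 0, j = 3, giving x = w[0:0] = ε, y = w[0:3] = abb, z = w[3:9] = bbbaaa.
Check: |xy| = 3 ≤ 5 and |y| = 3 ≥ 1. Reading y takes A from 0 back to 0, so every xyⁱz is accepted.
The DFA has 5 states, so the proof of the pumping lemma guarantees a repeated state among the first 5+1 visited; the segment between the two visits is the pumpable y.

abb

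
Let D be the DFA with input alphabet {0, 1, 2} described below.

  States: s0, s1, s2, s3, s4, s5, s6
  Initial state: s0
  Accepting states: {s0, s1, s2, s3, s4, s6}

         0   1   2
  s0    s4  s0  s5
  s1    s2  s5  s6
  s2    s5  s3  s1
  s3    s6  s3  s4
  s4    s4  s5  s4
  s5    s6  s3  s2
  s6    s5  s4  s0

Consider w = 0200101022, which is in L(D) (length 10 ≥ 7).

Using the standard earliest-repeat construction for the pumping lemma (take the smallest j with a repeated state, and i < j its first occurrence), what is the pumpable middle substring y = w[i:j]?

2

State sequence: s0 -0-> s4 -2-> s4 -0-> s4 -0-> s4 -1-> s5 -0-> s6 -1-> s4 -0-> s4 -2-> s4 -2-> s4
First repeat at step 2: s4 was already visited.

So i = 1, j = 2, giving x = w[0:1] = 0, y = w[1:2] = 2, z = w[2:10] = 00101022.
Check: |xy| = 2 ≤ 7 and |y| = 1 ≥ 1. Reading y takes D from s4 back to s4, so every xyⁱz is accepted.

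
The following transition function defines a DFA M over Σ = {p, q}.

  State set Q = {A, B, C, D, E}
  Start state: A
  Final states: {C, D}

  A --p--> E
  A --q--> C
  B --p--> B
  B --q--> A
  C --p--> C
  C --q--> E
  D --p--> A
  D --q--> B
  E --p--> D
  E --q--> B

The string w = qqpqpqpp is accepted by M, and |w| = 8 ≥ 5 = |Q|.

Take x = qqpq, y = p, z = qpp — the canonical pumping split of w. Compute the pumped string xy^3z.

xy^3z = qqpq·p·p·p·qpp = qqpqpppqpp.
Reading y = p takes M from B back to B, so after x·y·y·y the machine is still in B, and z then leads to the accepting state D. Hence qqpqpppqpp ∈ L(M).

qqpqpppqpp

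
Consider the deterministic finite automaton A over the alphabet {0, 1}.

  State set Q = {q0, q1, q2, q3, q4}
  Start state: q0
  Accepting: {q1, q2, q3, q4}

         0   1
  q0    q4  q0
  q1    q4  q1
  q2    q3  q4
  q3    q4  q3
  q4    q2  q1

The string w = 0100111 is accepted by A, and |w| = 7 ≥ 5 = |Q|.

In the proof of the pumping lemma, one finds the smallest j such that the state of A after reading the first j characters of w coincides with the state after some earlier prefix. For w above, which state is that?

q4

Run of A on w = 0 1 0 0 1 1 1:
  step 0: q0  (start)
  step 1: q4  (read 0: q0→q4)
  step 2: q1  (read 1: q4→q1)
  step 3: q4  (read 0: q1→q4)   ← first repeat (q4 seen earlier)
  step 4: q2  (read 0: q4→q2)
  step 5: q4  (read 1: q2→q4)
  step 6: q1  (read 1: q4→q1)
  step 7: q1  (read 1: q1→q1)

The earliest repeat is at step j = 3: A is in q4, which it already visited at step i = 1.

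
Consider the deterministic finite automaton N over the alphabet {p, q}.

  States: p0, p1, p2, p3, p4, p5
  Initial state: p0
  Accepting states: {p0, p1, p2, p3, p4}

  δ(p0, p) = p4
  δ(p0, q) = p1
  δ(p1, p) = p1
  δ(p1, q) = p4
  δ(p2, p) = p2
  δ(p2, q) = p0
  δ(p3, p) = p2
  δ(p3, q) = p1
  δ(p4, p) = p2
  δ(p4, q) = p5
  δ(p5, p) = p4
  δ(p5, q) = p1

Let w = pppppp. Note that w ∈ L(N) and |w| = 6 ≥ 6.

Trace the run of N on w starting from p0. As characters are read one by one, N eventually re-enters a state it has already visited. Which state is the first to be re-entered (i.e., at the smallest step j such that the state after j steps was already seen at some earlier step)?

Run of N on w = p p p p p p:
  step 0: p0  (start)
  step 1: p4  (read p: p0→p4)
  step 2: p2  (read p: p4→p2)
  step 3: p2  (read p: p2→p2)   ← first repeat (p2 seen earlier)
  step 4: p2  (read p: p2→p2)
  step 5: p2  (read p: p2→p2)
  step 6: p2  (read p: p2→p2)

The earliest repeat is at step j = 3: N is in p2, which it already visited at step i = 2.
Since N has 6 states, any run of length ≥ 6 visits 6+1 states, so by pigeonhole some state repeats within the first 6 steps — that repeat gives the pumpable loop.

p2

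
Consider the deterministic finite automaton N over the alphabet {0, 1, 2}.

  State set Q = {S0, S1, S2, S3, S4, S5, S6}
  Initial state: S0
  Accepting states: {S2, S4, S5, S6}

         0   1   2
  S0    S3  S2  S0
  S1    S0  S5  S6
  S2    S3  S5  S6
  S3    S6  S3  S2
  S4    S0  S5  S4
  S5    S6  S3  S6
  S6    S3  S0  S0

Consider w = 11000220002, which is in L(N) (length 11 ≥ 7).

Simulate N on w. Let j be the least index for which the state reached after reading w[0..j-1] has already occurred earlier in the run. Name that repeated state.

Run of N on w = 1 1 0 0 0 2 2 0 0 0 2:
  step 0: S0  (start)
  step 1: S2  (read 1: S0→S2)
  step 2: S5  (read 1: S2→S5)
  step 3: S6  (read 0: S5→S6)
  step 4: S3  (read 0: S6→S3)
  step 5: S6  (read 0: S3→S6)   ← first repeat (S6 seen earlier)
  step 6: S0  (read 2: S6→S0)
  step 7: S0  (read 2: S0→S0)
  step 8: S3  (read 0: S0→S3)
  step 9: S6  (read 0: S3→S6)
  step 10: S3  (read 0: S6→S3)
  step 11: S2  (read 2: S3→S2)

The earliest repeat is at step j = 5: N is in S6, which it already visited at step i = 3.
With |Q| = 7, pigeonhole forces a state repeat no later than step 7; the substring read between the first and second visits to that state can be pumped.

S6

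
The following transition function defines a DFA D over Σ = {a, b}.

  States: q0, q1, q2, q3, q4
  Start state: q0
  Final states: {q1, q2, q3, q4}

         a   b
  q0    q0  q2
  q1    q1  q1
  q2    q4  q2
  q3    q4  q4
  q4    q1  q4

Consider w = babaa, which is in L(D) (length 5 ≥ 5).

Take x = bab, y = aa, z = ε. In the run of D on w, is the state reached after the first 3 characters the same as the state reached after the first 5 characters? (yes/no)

Run of D on the first 5 characters of w = b a b a a:
  step 0: q0  (start)
  step 1: q2  (read b: q0→q2)
  step 2: q4  (read a: q2→q4)
  step 3: q4  (read b: q4→q4)
  step 4: q1  (read a: q4→q1)
  step 5: q1  (read a: q1→q1)

After x (step 3): q4. After xy (step 5): q1.
They differ (q4 ≠ q1), so y is not a cycle from the state after x; this split is not the one the pumping-lemma construction produces, and pumping y need not keep the string in L(D).

no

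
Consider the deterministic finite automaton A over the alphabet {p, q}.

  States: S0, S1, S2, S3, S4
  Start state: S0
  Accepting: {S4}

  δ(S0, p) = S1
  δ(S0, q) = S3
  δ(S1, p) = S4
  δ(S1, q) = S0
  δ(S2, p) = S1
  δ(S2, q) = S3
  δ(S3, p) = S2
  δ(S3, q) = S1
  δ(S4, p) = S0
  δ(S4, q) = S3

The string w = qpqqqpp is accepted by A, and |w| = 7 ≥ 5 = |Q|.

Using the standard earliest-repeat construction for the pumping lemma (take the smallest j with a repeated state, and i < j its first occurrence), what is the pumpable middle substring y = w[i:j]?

State sequence: S0 -q-> S3 -p-> S2 -q-> S3 -q-> S1 -q-> S0 -p-> S1 -p-> S4
First repeat at step 3: S3 was already visited.

So i = 1, j = 3, giving x = w[0:1] = q, y = w[1:3] = pq, z = w[3:7] = qqpp.
Check: |xy| = 3 ≤ 5 and |y| = 2 ≥ 1. Reading y takes A from S3 back to S3, so every xyⁱz is accepted.

pq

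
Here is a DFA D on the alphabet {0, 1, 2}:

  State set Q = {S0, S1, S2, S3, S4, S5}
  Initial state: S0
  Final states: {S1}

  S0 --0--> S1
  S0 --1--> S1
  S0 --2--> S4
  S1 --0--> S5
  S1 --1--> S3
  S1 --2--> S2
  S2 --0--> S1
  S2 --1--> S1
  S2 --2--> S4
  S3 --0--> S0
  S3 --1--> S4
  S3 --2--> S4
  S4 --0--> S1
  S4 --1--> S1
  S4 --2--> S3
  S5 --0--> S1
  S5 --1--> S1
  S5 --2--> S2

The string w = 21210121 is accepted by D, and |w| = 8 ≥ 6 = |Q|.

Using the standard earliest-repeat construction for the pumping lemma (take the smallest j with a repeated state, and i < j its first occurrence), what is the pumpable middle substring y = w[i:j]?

Run of D on w = 2 1 2 1 0 1 2 1:
  step 0: S0  (start)
  step 1: S4  (read 2: S0→S4)
  step 2: S1  (read 1: S4→S1)
  step 3: S2  (read 2: S1→S2)
  step 4: S1  (read 1: S2→S1)   ← first repeat (S1 seen earlier)
  step 5: S5  (read 0: S1→S5)
  step 6: S1  (read 1: S5→S1)
  step 7: S2  (read 2: S1→S2)
  step 8: S1  (read 1: S2→S1)

So i = 2, j = 4, giving x = w[0:2] = 21, y = w[2:4] = 21, z = w[4:8] = 0121.
Check: |xy| = 4 ≤ 6 and |y| = 2 ≥ 1. Reading y takes D from S1 back to S1, so every xyⁱz is accepted.

21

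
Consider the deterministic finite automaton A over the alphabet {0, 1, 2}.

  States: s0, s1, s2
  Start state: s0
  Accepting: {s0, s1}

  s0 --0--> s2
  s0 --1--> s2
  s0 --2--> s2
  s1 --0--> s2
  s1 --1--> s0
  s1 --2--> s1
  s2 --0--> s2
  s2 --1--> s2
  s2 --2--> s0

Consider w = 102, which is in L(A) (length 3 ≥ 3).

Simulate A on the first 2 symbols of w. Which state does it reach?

s2

Run of A on the first 2 characters of w = 1 0:
  step 0: s0  (start)
  step 1: s2  (read 1: s0→s2)
  step 2: s2  (read 0: s2→s2)

After reading 2 characters, A is in state s2.
(This kind of state-tracing is the core of the pumping-lemma construction: with 3 states, pigeonhole forces a repeat within the first 3 steps.)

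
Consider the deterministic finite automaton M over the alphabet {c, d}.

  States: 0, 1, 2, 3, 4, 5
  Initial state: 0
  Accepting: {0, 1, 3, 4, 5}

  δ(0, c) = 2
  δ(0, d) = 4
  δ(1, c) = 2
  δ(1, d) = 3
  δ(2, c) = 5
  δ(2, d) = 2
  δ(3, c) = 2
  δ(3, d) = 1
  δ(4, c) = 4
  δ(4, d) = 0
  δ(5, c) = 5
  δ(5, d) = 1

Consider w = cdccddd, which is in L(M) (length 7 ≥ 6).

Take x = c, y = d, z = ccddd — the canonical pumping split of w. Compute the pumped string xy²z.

cddccddd

xy^2z = c·d·d·ccddd = cddccddd.
Reading y = d takes M from 2 back to 2, so after x·y·y the machine is still in 2, and z then leads to the accepting state 1. Hence cddccddd ∈ L(M).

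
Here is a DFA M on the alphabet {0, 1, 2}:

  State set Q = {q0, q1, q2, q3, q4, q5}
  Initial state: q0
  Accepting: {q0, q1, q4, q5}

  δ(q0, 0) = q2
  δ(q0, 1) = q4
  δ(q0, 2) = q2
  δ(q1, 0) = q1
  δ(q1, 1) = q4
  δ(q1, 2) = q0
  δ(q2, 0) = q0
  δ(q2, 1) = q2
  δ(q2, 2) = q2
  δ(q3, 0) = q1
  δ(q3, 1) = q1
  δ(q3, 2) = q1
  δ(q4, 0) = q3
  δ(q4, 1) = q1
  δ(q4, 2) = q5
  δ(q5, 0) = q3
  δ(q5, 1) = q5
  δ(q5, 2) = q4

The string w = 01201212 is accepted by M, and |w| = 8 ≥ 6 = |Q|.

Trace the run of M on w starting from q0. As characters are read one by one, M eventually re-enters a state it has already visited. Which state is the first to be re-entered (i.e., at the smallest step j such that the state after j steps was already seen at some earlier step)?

State sequence: q0 -0-> q2 -1-> q2 -2-> q2 -0-> q0 -1-> q4 -2-> q5 -1-> q5 -2-> q4
First repeat at step 2: q2 was already visited.

The earliest repeat is at step j = 2: M is in q2, which it already visited at step i = 1.
Since M has 6 states, any run of length ≥ 6 visits 6+1 states, so by pigeonhole some state repeats within the first 6 steps — that repeat gives the pumpable loop.

q2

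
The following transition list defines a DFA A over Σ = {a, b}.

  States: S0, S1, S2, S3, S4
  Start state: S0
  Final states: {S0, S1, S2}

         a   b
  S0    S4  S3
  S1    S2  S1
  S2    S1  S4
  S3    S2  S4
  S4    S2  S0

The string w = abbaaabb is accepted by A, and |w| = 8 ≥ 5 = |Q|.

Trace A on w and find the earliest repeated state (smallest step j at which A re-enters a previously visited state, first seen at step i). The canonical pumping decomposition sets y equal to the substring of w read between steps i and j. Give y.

State sequence: S0 -a-> S4 -b-> S0 -b-> S3 -a-> S2 -a-> S1 -a-> S2 -b-> S4 -b-> S0
First repeat at step 2: S0 was already visited.

So i = 0, j = 2, giving x = w[0:0] = ε, y = w[0:2] = ab, z = w[2:8] = baaabb.
Check: |xy| = 2 ≤ 5 and |y| = 2 ≥ 1. Reading y takes A from S0 back to S0, so every xyⁱz is accepted.
Since A has 5 states, any run of length ≥ 5 visits 5+1 states, so by pigeonhole some state repeats within the first 5 steps — that repeat gives the pumpable loop.

ab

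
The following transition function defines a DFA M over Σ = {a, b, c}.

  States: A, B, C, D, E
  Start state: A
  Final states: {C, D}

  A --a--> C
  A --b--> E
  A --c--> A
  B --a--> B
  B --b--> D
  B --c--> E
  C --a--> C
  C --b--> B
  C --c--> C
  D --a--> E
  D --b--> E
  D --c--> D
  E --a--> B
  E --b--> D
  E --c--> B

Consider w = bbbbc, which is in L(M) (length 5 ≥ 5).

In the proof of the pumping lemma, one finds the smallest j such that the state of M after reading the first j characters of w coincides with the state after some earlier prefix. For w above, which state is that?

State sequence: A -b-> E -b-> D -b-> E -b-> D -c-> D
First repeat at step 3: E was already visited.

The earliest repeat is at step j = 3: M is in E, which it already visited at step i = 1.
With |Q| = 5, pigeonhole forces a state repeat no later than step 5; the substring read between the first and second visits to that state can be pumped.

E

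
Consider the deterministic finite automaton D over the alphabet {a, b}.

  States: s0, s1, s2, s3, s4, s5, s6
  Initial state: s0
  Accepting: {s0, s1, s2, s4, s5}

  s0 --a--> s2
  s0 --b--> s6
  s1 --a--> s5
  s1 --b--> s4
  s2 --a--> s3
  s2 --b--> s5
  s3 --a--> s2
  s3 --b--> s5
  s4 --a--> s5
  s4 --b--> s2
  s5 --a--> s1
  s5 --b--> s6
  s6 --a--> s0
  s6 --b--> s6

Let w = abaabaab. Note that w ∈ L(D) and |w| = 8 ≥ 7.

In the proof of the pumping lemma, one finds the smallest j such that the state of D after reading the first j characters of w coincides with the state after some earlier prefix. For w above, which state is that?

State sequence: s0 -a-> s2 -b-> s5 -a-> s1 -a-> s5 -b-> s6 -a-> s0 -a-> s2 -b-> s5
First repeat at step 4: s5 was already visited.

The earliest repeat is at step j = 4: D is in s5, which it already visited at step i = 2.
Since D has 7 states, any run of length ≥ 7 visits 7+1 states, so by pigeonhole some state repeats within the first 7 steps — that repeat gives the pumpable loop.

s5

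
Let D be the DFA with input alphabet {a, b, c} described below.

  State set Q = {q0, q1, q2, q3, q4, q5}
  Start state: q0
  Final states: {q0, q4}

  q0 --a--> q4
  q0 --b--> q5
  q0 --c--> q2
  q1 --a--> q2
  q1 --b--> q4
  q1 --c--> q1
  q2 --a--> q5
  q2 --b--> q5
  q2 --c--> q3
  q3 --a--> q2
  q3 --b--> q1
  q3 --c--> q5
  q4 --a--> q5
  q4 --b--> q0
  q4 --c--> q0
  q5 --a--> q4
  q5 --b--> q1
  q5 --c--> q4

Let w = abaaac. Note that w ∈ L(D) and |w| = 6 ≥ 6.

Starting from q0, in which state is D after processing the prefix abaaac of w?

q0

State sequence: q0 -a-> q4 -b-> q0 -a-> q4 -a-> q5 -a-> q4 -c-> q0

After reading 6 characters, D is in state q0.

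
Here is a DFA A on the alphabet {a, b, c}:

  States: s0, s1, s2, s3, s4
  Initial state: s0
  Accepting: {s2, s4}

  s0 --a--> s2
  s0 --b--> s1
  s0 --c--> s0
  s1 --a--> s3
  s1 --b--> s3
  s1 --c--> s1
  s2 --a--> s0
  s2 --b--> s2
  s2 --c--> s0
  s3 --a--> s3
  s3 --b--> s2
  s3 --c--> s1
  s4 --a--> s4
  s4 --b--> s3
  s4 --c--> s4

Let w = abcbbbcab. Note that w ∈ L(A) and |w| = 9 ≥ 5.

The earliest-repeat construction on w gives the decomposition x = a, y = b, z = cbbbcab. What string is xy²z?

xy^2z = a·b·b·cbbbcab = abbcbbbcab.
Reading y = b takes A from s2 back to s2, so after x·y·y the machine is still in s2, and z then leads to the accepting state s2. Hence abbcbbbcab ∈ L(A).

abbcbbbcab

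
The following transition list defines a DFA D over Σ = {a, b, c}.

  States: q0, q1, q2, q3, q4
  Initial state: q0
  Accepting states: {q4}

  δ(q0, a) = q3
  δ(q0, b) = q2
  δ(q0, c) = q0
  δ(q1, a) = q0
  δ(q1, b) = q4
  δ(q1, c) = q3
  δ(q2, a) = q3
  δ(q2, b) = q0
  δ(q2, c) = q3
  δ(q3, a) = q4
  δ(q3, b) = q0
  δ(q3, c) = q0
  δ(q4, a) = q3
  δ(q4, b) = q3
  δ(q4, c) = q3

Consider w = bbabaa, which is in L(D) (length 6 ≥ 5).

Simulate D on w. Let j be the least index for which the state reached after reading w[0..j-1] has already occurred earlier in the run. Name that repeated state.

q0

Run of D on w = b b a b a a:
  step 0: q0  (start)
  step 1: q2  (read b: q0→q2)
  step 2: q0  (read b: q2→q0)   ← first repeat (q0 seen earlier)
  step 3: q3  (read a: q0→q3)
  step 4: q0  (read b: q3→q0)
  step 5: q3  (read a: q0→q3)
  step 6: q4  (read a: q3→q4)

The earliest repeat is at step j = 2: D is in q0, which it already visited at step i = 0.
With |Q| = 5, pigeonhole forces a state repeat no later than step 5; the substring read between the first and second visits to that state can be pumped.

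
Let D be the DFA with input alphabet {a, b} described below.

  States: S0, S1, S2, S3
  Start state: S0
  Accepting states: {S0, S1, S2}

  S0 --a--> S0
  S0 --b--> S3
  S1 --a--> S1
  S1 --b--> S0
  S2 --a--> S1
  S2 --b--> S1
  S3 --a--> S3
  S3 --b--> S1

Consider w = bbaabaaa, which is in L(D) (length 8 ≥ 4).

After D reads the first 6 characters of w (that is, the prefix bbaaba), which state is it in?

Run of D on the first 6 characters of w = b b a a b a:
  step 0: S0  (start)
  step 1: S3  (read b: S0→S3)
  step 2: S1  (read b: S3→S1)
  step 3: S1  (read a: S1→S1)
  step 4: S1  (read a: S1→S1)
  step 5: S0  (read b: S1→S0)
  step 6: S0  (read a: S0→S0)

After reading 6 characters, D is in state S0.

S0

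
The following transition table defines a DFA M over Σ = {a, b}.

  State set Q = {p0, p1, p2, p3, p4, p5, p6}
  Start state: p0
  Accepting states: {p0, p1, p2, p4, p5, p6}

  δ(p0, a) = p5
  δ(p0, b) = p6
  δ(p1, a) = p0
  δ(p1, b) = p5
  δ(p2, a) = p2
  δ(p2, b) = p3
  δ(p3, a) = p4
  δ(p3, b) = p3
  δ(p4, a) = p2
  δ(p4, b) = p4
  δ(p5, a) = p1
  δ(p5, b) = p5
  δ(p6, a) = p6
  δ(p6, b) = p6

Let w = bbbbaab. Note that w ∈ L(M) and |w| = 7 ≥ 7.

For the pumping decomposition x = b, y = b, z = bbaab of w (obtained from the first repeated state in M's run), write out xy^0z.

xy⁰z = xz = b·bbaab = bbbaab.
Reading y = b takes M from p6 back to p6, so after x the machine is still in p6, and z then leads to the accepting state p6. Hence bbbaab ∈ L(M).

bbbaab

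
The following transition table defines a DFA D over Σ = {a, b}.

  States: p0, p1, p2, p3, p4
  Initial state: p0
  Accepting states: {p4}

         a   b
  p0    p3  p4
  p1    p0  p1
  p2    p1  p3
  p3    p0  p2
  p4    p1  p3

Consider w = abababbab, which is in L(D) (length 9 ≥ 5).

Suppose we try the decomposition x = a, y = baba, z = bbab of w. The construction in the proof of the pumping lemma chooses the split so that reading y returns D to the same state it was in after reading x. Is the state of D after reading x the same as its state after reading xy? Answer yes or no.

State sequence: p0 -a-> p3 -b-> p2 -a-> p1 -b-> p1 -a-> p0

After x (step 1): p3. After xy (step 5): p0.
They differ (p3 ≠ p0), so y is not a cycle from the state after x; this split is not the one the pumping-lemma construction produces, and pumping y need not keep the string in L(D).

no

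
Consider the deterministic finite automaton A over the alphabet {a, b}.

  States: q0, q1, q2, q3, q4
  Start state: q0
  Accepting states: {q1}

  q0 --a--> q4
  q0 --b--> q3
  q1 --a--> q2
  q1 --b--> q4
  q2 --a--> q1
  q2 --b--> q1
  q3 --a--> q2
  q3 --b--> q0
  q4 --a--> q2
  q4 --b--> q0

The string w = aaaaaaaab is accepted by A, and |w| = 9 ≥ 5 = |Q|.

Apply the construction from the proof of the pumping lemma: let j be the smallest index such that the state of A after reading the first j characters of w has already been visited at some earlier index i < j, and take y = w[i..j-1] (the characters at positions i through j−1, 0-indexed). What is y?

Run of A on w = a a a a a a a a b:
  step 0: q0  (start)
  step 1: q4  (read a: q0→q4)
  step 2: q2  (read a: q4→q2)
  step 3: q1  (read a: q2→q1)
  step 4: q2  (read a: q1→q2)   ← first repeat (q2 seen earlier)
  step 5: q1  (read a: q2→q1)
  step 6: q2  (read a: q1→q2)
  step 7: q1  (read a: q2→q1)
  step 8: q2  (read a: q1→q2)
  step 9: q1  (read b: q2→q1)

So i = 2, j = 4, giving x = w[0:2] = aa, y = w[2:4] = aa, z = w[4:9] = aaaab.
Check: |xy| = 4 ≤ 5 and |y| = 2 ≥ 1. Reading y takes A from q2 back to q2, so every xyⁱz is accepted.

aa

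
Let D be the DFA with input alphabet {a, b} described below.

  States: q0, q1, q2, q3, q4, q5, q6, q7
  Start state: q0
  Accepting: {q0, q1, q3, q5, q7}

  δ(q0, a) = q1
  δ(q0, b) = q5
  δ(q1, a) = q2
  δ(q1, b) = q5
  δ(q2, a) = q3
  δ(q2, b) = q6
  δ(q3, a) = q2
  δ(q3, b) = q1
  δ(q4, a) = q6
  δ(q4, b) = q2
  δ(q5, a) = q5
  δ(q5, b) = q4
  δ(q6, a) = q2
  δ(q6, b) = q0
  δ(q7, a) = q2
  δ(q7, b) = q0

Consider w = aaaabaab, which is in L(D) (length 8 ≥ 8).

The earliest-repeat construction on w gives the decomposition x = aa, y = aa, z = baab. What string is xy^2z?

aaaaaabaab

xy^2z = aa·aa·aa·baab = aaaaaabaab.
Reading y = aa takes D from q2 back to q2, so after x·y·y the machine is still in q2, and z then leads to the accepting state q1. Hence aaaaaabaab ∈ L(D).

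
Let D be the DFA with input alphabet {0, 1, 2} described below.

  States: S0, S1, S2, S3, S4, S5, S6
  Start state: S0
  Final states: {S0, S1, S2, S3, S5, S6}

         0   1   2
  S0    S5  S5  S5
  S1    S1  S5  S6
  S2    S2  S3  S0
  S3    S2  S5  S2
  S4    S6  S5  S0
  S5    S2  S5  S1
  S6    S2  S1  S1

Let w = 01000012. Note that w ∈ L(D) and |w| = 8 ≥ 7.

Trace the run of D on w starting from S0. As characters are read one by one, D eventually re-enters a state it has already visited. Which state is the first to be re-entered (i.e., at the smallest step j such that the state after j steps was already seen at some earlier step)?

Run of D on w = 0 1 0 0 0 0 1 2:
  step 0: S0  (start)
  step 1: S5  (read 0: S0→S5)
  step 2: S5  (read 1: S5→S5)   ← first repeat (S5 seen earlier)
  step 3: S2  (read 0: S5→S2)
  step 4: S2  (read 0: S2→S2)
  step 5: S2  (read 0: S2→S2)
  step 6: S2  (read 0: S2→S2)
  step 7: S3  (read 1: S2→S3)
  step 8: S2  (read 2: S3→S2)

The earliest repeat is at step j = 2: D is in S5, which it already visited at step i = 1.
Pumping length from the standard proof: p = 7 (the number of states). The repeated state found above gives |xy| = j ≤ 7 and |y| = j − i ≥ 1.

S5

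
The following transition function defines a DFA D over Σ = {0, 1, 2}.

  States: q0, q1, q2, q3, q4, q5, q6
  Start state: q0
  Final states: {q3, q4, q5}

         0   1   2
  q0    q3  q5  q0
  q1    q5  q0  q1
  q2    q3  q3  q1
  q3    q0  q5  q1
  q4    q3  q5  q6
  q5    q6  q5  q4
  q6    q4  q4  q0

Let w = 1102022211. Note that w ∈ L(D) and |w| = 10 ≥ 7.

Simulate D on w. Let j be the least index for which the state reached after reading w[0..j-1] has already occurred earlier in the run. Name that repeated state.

State sequence: q0 -1-> q5 -1-> q5 -0-> q6 -2-> q0 -0-> q3 -2-> q1 -2-> q1 -2-> q1 -1-> q0 -1-> q5
First repeat at step 2: q5 was already visited.

The earliest repeat is at step j = 2: D is in q5, which it already visited at step i = 1.
The DFA has 7 states, so the proof of the pumping lemma guarantees a repeated state among the first 7+1 visited; the segment between the two visits is the pumpable y.

q5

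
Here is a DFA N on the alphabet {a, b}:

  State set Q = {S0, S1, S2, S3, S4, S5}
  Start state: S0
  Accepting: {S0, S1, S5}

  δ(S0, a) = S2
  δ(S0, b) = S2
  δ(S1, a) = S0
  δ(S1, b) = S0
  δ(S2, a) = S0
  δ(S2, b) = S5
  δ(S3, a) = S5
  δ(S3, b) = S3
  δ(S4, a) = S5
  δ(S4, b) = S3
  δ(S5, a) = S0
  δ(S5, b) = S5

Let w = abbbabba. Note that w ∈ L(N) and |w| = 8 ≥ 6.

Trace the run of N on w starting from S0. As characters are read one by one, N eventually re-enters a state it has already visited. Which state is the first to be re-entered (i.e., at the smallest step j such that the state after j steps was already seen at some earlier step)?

Run of N on w = a b b b a b b a:
  step 0: S0  (start)
  step 1: S2  (read a: S0→S2)
  step 2: S5  (read b: S2→S5)
  step 3: S5  (read b: S5→S5)   ← first repeat (S5 seen earlier)
  step 4: S5  (read b: S5→S5)
  step 5: S0  (read a: S5→S0)
  step 6: S2  (read b: S0→S2)
  step 7: S5  (read b: S2→S5)
  step 8: S0  (read a: S5→S0)

The earliest repeat is at step j = 3: N is in S5, which it already visited at step i = 2.
Pumping length from the standard proof: p = 6 (the number of states). The repeated state found above gives |xy| = j ≤ 6 and |y| = j − i ≥ 1.

S5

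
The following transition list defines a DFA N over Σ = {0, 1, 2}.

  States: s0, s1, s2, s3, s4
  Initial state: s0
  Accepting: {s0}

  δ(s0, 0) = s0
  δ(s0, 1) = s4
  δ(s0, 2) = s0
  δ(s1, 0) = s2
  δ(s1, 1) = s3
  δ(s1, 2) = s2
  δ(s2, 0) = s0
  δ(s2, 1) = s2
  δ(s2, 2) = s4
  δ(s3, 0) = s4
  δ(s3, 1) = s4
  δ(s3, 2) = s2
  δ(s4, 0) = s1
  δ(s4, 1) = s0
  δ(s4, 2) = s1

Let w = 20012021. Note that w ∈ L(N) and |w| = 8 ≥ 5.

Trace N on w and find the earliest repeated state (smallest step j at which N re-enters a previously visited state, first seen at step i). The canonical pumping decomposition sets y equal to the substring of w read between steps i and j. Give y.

State sequence: s0 -2-> s0 -0-> s0 -0-> s0 -1-> s4 -2-> s1 -0-> s2 -2-> s4 -1-> s0
First repeat at step 1: s0 was already visited.

So i = 0, j = 1, giving x = w[0:0] = ε, y = w[0:1] = 2, z = w[1:8] = 0012021.
Check: |xy| = 1 ≤ 5 and |y| = 1 ≥ 1. Reading y takes N from s0 back to s0, so every xyⁱz is accepted.
Pumping length from the standard proof: p = 5 (the number of states). The repeated state found above gives |xy| = j ≤ 5 and |y| = j − i ≥ 1.

2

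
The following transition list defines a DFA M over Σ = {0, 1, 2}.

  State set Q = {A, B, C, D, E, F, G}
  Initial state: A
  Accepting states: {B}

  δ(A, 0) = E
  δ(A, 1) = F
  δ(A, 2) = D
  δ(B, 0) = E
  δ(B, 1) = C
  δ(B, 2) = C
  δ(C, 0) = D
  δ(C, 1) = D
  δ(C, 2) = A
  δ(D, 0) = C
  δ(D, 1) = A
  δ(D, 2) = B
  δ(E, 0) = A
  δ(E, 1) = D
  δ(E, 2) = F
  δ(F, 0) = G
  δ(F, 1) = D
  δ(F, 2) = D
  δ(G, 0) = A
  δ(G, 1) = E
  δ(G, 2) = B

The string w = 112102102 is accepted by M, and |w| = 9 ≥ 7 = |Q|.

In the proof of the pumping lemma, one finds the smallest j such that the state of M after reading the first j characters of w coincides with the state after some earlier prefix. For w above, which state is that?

State sequence: A -1-> F -1-> D -2-> B -1-> C -0-> D -2-> B -1-> C -0-> D -2-> B
First repeat at step 5: D was already visited.

The earliest repeat is at step j = 5: M is in D, which it already visited at step i = 2.
The DFA has 7 states, so the proof of the pumping lemma guarantees a repeated state among the first 7+1 visited; the segment between the two visits is the pumpable y.

D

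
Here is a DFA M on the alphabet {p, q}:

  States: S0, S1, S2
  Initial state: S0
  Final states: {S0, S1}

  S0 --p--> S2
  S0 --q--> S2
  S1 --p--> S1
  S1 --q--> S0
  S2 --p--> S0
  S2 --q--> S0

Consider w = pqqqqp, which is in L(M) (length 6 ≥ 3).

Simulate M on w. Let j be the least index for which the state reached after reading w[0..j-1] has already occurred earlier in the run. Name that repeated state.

S0

Run of M on w = p q q q q p:
  step 0: S0  (start)
  step 1: S2  (read p: S0→S2)
  step 2: S0  (read q: S2→S0)   ← first repeat (S0 seen earlier)
  step 3: S2  (read q: S0→S2)
  step 4: S0  (read q: S2→S0)
  step 5: S2  (read q: S0→S2)
  step 6: S0  (read p: S2→S0)

The earliest repeat is at step j = 2: M is in S0, which it already visited at step i = 0.
With |Q| = 3, pigeonhole forces a state repeat no later than step 3; the substring read between the first and second visits to that state can be pumped.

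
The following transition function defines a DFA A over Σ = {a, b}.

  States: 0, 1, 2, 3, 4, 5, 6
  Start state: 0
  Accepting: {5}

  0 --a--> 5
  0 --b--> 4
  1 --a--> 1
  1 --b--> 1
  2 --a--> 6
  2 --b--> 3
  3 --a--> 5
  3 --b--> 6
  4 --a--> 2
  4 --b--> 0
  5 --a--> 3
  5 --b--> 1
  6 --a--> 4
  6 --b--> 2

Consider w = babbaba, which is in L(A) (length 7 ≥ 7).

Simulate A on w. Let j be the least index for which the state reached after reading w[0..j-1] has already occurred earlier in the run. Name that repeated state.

4

Run of A on w = b a b b a b a:
  step 0: 0  (start)
  step 1: 4  (read b: 0→4)
  step 2: 2  (read a: 4→2)
  step 3: 3  (read b: 2→3)
  step 4: 6  (read b: 3→6)
  step 5: 4  (read a: 6→4)   ← first repeat (4 seen earlier)
  step 6: 0  (read b: 4→0)
  step 7: 5  (read a: 0→5)

The earliest repeat is at step j = 5: A is in 4, which it already visited at step i = 1.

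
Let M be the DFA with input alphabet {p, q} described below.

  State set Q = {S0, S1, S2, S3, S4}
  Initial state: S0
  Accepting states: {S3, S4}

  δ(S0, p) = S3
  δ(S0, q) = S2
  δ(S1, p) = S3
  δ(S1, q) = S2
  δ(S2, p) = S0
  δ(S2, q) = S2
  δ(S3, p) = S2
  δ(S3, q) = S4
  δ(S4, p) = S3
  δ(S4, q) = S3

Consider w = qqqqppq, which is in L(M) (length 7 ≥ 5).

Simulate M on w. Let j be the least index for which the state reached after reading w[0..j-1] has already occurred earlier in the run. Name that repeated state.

Run of M on w = q q q q p p q:
  step 0: S0  (start)
  step 1: S2  (read q: S0→S2)
  step 2: S2  (read q: S2→S2)   ← first repeat (S2 seen earlier)
  step 3: S2  (read q: S2→S2)
  step 4: S2  (read q: S2→S2)
  step 5: S0  (read p: S2→S0)
  step 6: S3  (read p: S0→S3)
  step 7: S4  (read q: S3→S4)

The earliest repeat is at step j = 2: M is in S2, which it already visited at step i = 1.

S2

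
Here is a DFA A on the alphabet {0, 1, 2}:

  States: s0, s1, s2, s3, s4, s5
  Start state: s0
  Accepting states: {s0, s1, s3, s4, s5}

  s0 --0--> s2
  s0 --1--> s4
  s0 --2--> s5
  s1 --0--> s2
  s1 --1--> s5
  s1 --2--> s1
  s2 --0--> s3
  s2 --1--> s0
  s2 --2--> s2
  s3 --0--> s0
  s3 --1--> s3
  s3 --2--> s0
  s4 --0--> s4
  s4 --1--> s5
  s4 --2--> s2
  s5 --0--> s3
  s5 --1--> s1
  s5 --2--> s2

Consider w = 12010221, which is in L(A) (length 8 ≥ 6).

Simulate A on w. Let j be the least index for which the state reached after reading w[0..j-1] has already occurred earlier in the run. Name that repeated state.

State sequence: s0 -1-> s4 -2-> s2 -0-> s3 -1-> s3 -0-> s0 -2-> s5 -2-> s2 -1-> s0
First repeat at step 4: s3 was already visited.

The earliest repeat is at step j = 4: A is in s3, which it already visited at step i = 3.
With |Q| = 6, pigeonhole forces a state repeat no later than step 6; the substring read between the first and second visits to that state can be pumped.

s3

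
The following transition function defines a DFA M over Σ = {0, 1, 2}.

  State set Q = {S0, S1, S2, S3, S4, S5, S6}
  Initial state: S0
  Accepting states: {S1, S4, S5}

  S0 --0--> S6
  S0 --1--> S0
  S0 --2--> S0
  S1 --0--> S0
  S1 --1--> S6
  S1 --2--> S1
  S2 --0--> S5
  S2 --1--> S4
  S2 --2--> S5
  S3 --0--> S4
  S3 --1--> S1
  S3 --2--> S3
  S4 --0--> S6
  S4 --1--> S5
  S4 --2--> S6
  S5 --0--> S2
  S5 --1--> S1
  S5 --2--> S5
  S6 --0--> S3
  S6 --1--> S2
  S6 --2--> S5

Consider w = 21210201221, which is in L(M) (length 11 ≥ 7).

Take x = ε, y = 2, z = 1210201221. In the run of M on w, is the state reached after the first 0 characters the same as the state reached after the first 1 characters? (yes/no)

Run of M on the first 1 characters of w = 2:
  step 0: S0  (start)
  step 1: S0  (read 2: S0→S0)

After x (step 0): S0. After xy (step 1): S0.
They match, so y = 2 drives M around a cycle from S0 back to itself; pumping y any number of times keeps M in S0 before reading z, and xyⁱz ∈ L(M) for every i ≥ 0.

yes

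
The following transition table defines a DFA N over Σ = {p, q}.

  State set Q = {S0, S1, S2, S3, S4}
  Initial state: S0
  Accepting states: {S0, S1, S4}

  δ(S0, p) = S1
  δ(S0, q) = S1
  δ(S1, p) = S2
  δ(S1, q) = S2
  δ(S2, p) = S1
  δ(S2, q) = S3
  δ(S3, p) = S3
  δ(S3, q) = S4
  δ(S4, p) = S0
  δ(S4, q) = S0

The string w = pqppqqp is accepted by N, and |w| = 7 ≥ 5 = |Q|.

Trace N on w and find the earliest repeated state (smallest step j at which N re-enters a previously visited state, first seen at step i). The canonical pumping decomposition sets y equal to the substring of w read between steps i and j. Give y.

qp

Run of N on w = p q p p q q p:
  step 0: S0  (start)
  step 1: S1  (read p: S0→S1)
  step 2: S2  (read q: S1→S2)
  step 3: S1  (read p: S2→S1)   ← first repeat (S1 seen earlier)
  step 4: S2  (read p: S1→S2)
  step 5: S3  (read q: S2→S3)
  step 6: S4  (read q: S3→S4)
  step 7: S0  (read p: S4→S0)

So i = 1, j = 3, giving x = w[0:1] = p, y = w[1:3] = qp, z = w[3:7] = pqqp.
Check: |xy| = 3 ≤ 5 and |y| = 2 ≥ 1. Reading y takes N from S1 back to S1, so every xyⁱz is accepted.
Pumping length from the standard proof: p = 5 (the number of states). The repeated state found above gives |xy| = j ≤ 5 and |y| = j − i ≥ 1.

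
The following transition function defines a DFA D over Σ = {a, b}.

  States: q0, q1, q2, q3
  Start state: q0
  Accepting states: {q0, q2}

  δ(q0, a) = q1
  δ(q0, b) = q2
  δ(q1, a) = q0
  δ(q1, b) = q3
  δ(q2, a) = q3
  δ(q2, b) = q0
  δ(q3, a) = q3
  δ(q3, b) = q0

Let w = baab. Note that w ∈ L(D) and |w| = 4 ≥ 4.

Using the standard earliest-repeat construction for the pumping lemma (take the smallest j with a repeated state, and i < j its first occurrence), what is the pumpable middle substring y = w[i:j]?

a

Run of D on w = b a a b:
  step 0: q0  (start)
  step 1: q2  (read b: q0→q2)
  step 2: q3  (read a: q2→q3)
  step 3: q3  (read a: q3→q3)   ← first repeat (q3 seen earlier)
  step 4: q0  (read b: q3→q0)

So i = 2, j = 3, giving x = w[0:2] = ba, y = w[2:3] = a, z = w[3:4] = b.
Check: |xy| = 3 ≤ 4 and |y| = 1 ≥ 1. Reading y takes D from q3 back to q3, so every xyⁱz is accepted.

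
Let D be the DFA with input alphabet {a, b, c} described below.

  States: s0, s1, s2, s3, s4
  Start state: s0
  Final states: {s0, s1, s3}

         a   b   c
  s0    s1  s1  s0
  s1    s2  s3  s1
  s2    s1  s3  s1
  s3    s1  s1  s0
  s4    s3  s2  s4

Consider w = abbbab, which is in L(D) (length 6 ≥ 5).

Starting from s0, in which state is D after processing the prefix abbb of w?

Run of D on the first 4 characters of w = a b b b:
  step 0: s0  (start)
  step 1: s1  (read a: s0→s1)
  step 2: s3  (read b: s1→s3)
  step 3: s1  (read b: s3→s1)
  step 4: s3  (read b: s1→s3)

After reading 4 characters, D is in state s3.

s3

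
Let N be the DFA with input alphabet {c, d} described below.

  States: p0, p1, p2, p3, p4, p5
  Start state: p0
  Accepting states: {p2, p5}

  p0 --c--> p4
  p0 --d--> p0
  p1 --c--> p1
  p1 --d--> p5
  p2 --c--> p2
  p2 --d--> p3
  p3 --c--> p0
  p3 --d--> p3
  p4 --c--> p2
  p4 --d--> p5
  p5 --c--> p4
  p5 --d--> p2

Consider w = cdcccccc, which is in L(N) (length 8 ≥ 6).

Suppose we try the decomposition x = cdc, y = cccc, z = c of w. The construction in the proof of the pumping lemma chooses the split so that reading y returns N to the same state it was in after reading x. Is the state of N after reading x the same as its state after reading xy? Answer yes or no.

no

Run of N on the first 7 characters of w = c d c c c c c:
  step 0: p0  (start)
  step 1: p4  (read c: p0→p4)
  step 2: p5  (read d: p4→p5)
  step 3: p4  (read c: p5→p4)
  step 4: p2  (read c: p4→p2)
  step 5: p2  (read c: p2→p2)
  step 6: p2  (read c: p2→p2)
  step 7: p2  (read c: p2→p2)

After x (step 3): p4. After xy (step 7): p2.
They differ (p4 ≠ p2), so y is not a cycle from the state after x; this split is not the one the pumping-lemma construction produces, and pumping y need not keep the string in L(N).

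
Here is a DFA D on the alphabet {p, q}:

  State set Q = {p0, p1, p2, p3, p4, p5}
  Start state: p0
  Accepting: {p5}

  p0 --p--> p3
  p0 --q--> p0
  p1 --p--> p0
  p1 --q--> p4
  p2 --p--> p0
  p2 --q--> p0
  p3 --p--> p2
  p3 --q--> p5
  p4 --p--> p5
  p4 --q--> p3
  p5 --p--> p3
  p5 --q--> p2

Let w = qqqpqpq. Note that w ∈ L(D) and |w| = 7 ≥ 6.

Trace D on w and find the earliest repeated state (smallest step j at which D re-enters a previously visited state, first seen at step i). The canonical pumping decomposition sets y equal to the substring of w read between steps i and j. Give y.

q

State sequence: p0 -q-> p0 -q-> p0 -q-> p0 -p-> p3 -q-> p5 -p-> p3 -q-> p5
First repeat at step 1: p0 was already visited.

So i = 0, j = 1, giving x = w[0:0] = ε, y = w[0:1] = q, z = w[1:7] = qqpqpq.
Check: |xy| = 1 ≤ 6 and |y| = 1 ≥ 1. Reading y takes D from p0 back to p0, so every xyⁱz is accepted.
The DFA has 6 states, so the proof of the pumping lemma guarantees a repeated state among the first 6+1 visited; the segment between the two visits is the pumpable y.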